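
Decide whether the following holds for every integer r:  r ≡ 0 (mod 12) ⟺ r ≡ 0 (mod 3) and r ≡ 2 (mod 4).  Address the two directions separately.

Both directions fail.

Forward direction. This fails: r = 0 gives 0 ≡ 0 (mod 12) but 0 ≡ 0 (mod 4), so the conjunction on the right does not hold.

Converse. This fails: r = 6 satisfies both congruences on the right (6 ≡ 0 mod 3 and 6 ≡ 2 mod 4) yet 6 ≡ 6 (mod 12), not 0.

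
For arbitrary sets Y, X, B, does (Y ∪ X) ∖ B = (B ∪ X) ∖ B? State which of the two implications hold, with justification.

Reverse inclusion. Let x ∈ (B ∪ X) ∖ B. Then either x ∈ X and x ∉ Y, B; or x ∈ Y ∩ X and x ∉ B. In each case x ∈ (Y ∪ X) ∖ B, so (B ∪ X) ∖ B ⊆ (Y ∪ X) ∖ B.

Forward inclusion. This inclusion fails. Take Y = {1}, X = ∅, B = ∅; then 1 ∈ (Y ∪ X) ∖ B but 1 ∉ (B ∪ X) ∖ B.

The sets are not equal: only the reverse inclusion holds.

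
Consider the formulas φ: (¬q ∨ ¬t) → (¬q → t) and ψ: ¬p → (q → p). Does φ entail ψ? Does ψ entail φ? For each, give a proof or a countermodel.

Neither implication holds.

[⇒] This fails. Under p = F, t = F, q = T, the left side is true but the right side is false.

[⇐] This fails. Under p = F, t = F, q = F, the left side is false but the right side is true.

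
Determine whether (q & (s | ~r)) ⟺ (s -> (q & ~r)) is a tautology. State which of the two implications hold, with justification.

(⇒) This fails. Under s = T, q = T, r = T, the left side is true but the right side is false.

(⇐) This fails. Under s = F, q = F, r = F, the left side is false but the right side is true.

Neither direction holds.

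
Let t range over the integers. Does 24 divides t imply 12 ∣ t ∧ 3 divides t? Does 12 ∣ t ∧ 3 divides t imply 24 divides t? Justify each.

The forward direction holds; the converse fails.

[⇒] If 24 ∣ t, write t = 24q. Since 24 = 2·12, t = 12·(2q), so 12 ∣ t; and since 24 = 8·3, t = 3·(8q), so 3 ∣ t.

[⇐] This fails: take t = 12. Both 12 ∣ 12 and 3 ∣ 12, yet 12 is not a multiple of 24 (since 12 = 0·24 + 12), so 24 ∤ 12.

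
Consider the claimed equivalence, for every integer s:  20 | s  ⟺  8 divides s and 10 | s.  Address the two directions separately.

[⇒] This fails: take s = 20. Certainly 20 ∣ 20, but 8 ∤ 20.

[⇐] Suppose 8 ∣ s and 10 ∣ s. Any common multiple of 8 and 10 is a multiple of their lcm; here lcm(8, 10) = 8·10/gcd(8, 10) = 80/2 = 40, so 40 ∣ s. Since 20 ∣ 40, it follows that 20 ∣ s.

Only the reverse direction holds.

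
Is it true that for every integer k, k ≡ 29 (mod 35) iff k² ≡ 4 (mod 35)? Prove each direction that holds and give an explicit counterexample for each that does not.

(→) This fails: take k = 29. Then 29 ≡ 29 (mod 35), but 29² = 841 ≡ 1 (mod 35), not 4.

(←) This fails: take k = 2. Then 2² = 4 ≡ 4 (mod 35), yet 2 ≡ 2 (mod 35), not 29.

Neither direction holds.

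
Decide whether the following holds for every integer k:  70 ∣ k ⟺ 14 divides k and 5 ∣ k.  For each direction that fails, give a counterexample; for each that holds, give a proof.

(⟹) If 70 ∣ k, write k = 70q. Since 70 = 5·14, k = 14·(5q), so 14 ∣ k; and since 70 = 14·5, k = 5·(14q), so 5 ∣ k.

(⟸) Suppose 14 ∣ k and 5 ∣ k. Any common multiple of 14 and 5 is a multiple of their lcm; here gcd(14, 5) = 1, so lcm(14, 5) = 14·5 = 70, so 70 ∣ k.

The biconditional holds.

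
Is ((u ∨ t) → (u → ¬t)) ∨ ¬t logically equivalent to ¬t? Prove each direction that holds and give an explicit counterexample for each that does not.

(⇒) This fails. Under t = T, u = F, the left side is true but the right side is false.

(⇐) Assume the antecedent. If t is true, the antecedent cannot hold. If t is false, ((u ∨ t) → (u → ¬t)) ∨ ¬t reduces to true regardless of the other variables. Either way ((u ∨ t) → (u → ¬t)) ∨ ¬t holds.

The forward direction fails; the converse holds.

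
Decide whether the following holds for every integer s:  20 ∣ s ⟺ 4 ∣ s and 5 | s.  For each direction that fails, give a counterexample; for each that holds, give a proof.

The biconditional holds.

(⟹) If 20 ∣ s, write s = 20q. Since 20 = 5·4, s = 4·(5q), so 4 ∣ s; and since 20 = 4·5, s = 5·(4q), so 5 ∣ s.

(⟸) Suppose 4 ∣ s and 5 ∣ s. Any common multiple of 4 and 5 is a multiple of their lcm; here gcd(4, 5) = 1, so lcm(4, 5) = 4·5 = 20, so 20 ∣ s.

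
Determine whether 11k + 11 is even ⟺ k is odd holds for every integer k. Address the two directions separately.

(⟹) Suppose 11k + 11 is even. Since 11 is odd, 11k and k have the same parity, so 11k + 11 ≡ k + 11 (mod 2). As 11 is odd, 11k + 11 is even exactly when k is odd. Thus k is odd.

(⟸) Conversely, suppose k is odd; write k = 2j + 1. Then 11k + 11 = 11·(2j + 1) + 11 = 2·11j + 22, which is even.

Both directions hold; the statement is true.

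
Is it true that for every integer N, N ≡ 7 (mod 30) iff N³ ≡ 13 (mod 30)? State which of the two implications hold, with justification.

[⇒] Suppose N ≡ 7 (mod 30). Write N = 30j + 7. Then (30j + 7)³ = 27000j³ + 18900j² + 4410j + 343 = 30(900j³ + 630j² + 147j + 11) + 13, so N³ ≡ 13 (mod 30).

[⇐] Conversely, suppose N³ ≡ 13 (mod 30). The only residue r in {0, …, 29} with r³ ≡ 13 (mod 30) is r = 7, so N ≡ 7 (mod 30).

The biconditional holds.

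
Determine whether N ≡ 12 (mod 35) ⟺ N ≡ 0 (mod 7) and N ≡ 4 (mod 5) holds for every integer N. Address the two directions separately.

(⟹) This fails: N = 12 gives 12 ≡ 12 (mod 35) but 12 ≡ 5 (mod 7), so the conjunction on the right does not hold.

(⟸) This fails: N = 14 satisfies both congruences on the right (14 ≡ 0 mod 7 and 14 ≡ 4 mod 5) yet 14 ≡ 14 (mod 35), not 12.

(⇒) fails and (⇐) fails.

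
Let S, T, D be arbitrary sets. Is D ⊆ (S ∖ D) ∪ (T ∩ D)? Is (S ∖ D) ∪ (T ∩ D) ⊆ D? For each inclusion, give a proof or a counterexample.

(⟹) This inclusion fails. Take S = ∅, T = ∅, D = {1}; then 1 ∈ D but 1 ∉ (S ∖ D) ∪ (T ∩ D).

(⟸) This inclusion fails. Take S = {1}, T = ∅, D = ∅; then 1 ∈ (S ∖ D) ∪ (T ∩ D) but 1 ∉ D.

Both inclusions fail.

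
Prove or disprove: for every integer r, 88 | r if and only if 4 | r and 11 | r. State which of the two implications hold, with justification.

The forward direction holds; the converse fails.

(→) If 88 ∣ r, write r = 88q. Since 88 = 22·4, r = 4·(22q), so 4 ∣ r; and since 88 = 8·11, r = 11·(8q), so 11 ∣ r.

(←) This fails: take r = 44. Both 4 ∣ 44 and 11 ∣ 44, yet 44 is not a multiple of 88 (since 44 = 0·88 + 44), so 88 ∤ 44.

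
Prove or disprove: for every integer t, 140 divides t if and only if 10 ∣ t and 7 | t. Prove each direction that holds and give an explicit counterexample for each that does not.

Only the forward implication holds.

(→) If 140 ∣ t, write t = 140q. Since 140 = 14·10, t = 10·(14q), so 10 ∣ t; and since 140 = 20·7, t = 7·(20q), so 7 ∣ t.

(←) This fails: take t = 70. Both 10 ∣ 70 and 7 ∣ 70, yet 70 is not a multiple of 140 (since 70 = 0·140 + 70), so 140 ∤ 70.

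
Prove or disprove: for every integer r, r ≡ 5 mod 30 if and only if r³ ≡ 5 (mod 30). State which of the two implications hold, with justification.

Both directions hold; the statement is true.

(⟹) Suppose r ≡ 5 mod 30. Write r = 30j + 5. Then (30j + 5)³ = 27000j³ + 13500j² + 2250j + 125 = 30(900j³ + 450j² + 75j + 4) + 5, so r³ ≡ 5 (mod 30).

(⟸) Conversely, suppose r³ ≡ 5 (mod 30). The only residue r in {0, …, 29} with r³ ≡ 5 (mod 30) is r = 5, so r ≡ 5 (mod 30).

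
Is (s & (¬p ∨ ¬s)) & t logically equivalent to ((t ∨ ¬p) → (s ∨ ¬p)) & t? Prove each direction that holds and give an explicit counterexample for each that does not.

(→) Assume the antecedent. If p is true, the antecedent cannot hold. If p is false, the antecedent forces (p = F, t = T, s = T), and ((t ∨ ¬p) → (s ∨ ¬p)) & t holds there. Either way ((t ∨ ¬p) → (s ∨ ¬p)) & t holds.

(←) This fails. Under p = F, t = T, s = F, the left side is false but the right side is true.

Only the forward direction holds.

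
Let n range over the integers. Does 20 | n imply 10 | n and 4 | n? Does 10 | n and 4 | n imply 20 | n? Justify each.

Both implications hold.

Forward direction. If 20 ∣ n, write n = 20q. Since 20 = 2·10, n = 10·(2q), so 10 ∣ n; and since 20 = 5·4, n = 4·(5q), so 4 ∣ n.

Converse. Suppose 10 ∣ n and 4 ∣ n. Any common multiple of 10 and 4 is a multiple of their lcm; here lcm(10, 4) = 10·4/gcd(10, 4) = 40/2 = 20, so 20 ∣ n.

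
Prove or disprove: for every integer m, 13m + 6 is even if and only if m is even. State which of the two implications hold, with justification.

Forward direction. Suppose 13m + 6 is even. Since 13 is odd, 13m and m have the same parity, so 13m + 6 ≡ m + 6 (mod 2). As 6 is even, 13m + 6 is even exactly when m is even. Thus m is even.

Converse. Suppose m is even; write m = 2j. Then 13m + 6 = 13·(2j) + 6 = 2·13j + 6, which is even.

The biconditional holds.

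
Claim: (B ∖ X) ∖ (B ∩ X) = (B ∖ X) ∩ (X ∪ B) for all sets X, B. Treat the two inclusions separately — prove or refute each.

(⟹) Let x ∈ (B ∖ X) ∖ (B ∩ X). Then x ∈ B and x ∉ X, from which x ∈ (B ∖ X) ∩ (X ∪ B).

(⟸) Let x ∈ (B ∖ X) ∩ (X ∪ B). Then x ∈ B and x ∉ X, from which x ∈ (B ∖ X) ∖ (B ∩ X).

Both inclusions hold; the sets are equal.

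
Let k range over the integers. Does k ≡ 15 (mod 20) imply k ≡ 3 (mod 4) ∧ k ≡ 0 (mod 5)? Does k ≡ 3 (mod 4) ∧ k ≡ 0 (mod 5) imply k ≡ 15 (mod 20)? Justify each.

The biconditional holds.

Forward direction. Suppose k ≡ 15 (mod 20); write k = 20j + 15. Since 4 ∣ 20, reducing mod 4 gives k ≡ 15 ≡ 3 (mod 4); since 5 ∣ 20, reducing mod 5 gives k ≡ 15 ≡ 0 (mod 5).

Converse. If k ≡ 3 (mod 4) and k ≡ 0 (mod 5), then by the Chinese remainder theorem k ≡ 15 (mod 20). This is exactly k ≡ 15 (mod 20).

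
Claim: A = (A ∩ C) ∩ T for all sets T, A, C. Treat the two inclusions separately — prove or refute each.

(⟸) Let x ∈ (A ∩ C) ∩ T. Then x ∈ T ∩ A ∩ C, from which x ∈ A.

(⟹) This inclusion fails. Take T = ∅, A = {1}, C = ∅; then 1 ∈ A but 1 ∉ (A ∩ C) ∩ T.

Only the reverse inclusion holds.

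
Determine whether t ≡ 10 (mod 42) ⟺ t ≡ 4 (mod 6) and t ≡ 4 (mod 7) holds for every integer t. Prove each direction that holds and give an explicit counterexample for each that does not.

Neither direction holds.

[⇒] This fails: t = 10 gives 10 ≡ 10 (mod 42) but 10 ≡ 3 (mod 7), so the conjunction on the right does not hold.

[⇐] This fails: t = 4 satisfies both congruences on the right (4 ≡ 4 mod 6 and 4 ≡ 4 mod 7) yet 4 ≡ 4 (mod 42), not 10.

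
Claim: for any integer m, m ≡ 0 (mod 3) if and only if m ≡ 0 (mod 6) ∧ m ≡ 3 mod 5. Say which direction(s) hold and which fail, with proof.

Not equivalent: only (⇐) holds.

(⇒) This fails: m = 0 gives 0 ≡ 0 (mod 3) but 0 ≡ 0 (mod 5), so the conjunction on the right does not hold.

(⇐) Conversely, if m ≡ 0 (mod 6) and m ≡ 3 (mod 5), then by the Chinese remainder theorem m ≡ 18 (mod 30). Since 18 ≡ 0 (mod 3) and 3 ∣ 30, we get m ≡ 0 (mod 3).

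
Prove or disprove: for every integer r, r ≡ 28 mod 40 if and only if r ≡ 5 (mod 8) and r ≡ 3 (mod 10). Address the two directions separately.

Both directions fail.

(→) This fails: r = 28 gives 28 ≡ 28 (mod 40) but 28 ≡ 4 (mod 8), so the conjunction on the right does not hold.

(←) This fails: r = 13 satisfies both congruences on the right (13 ≡ 5 mod 8 and 13 ≡ 3 mod 10) yet 13 ≡ 13 (mod 40), not 28.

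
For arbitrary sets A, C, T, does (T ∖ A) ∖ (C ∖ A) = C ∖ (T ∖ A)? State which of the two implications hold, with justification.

Forward inclusion. This inclusion fails. Take A = ∅, C = ∅, T = {1}; then 1 ∈ (T ∖ A) ∖ (C ∖ A) but 1 ∉ C ∖ (T ∖ A).

Reverse inclusion. This inclusion fails. Take A = ∅, C = {1}, T = ∅; then 1 ∈ C ∖ (T ∖ A) but 1 ∉ (T ∖ A) ∖ (C ∖ A).

(⊆) fails and (⊇) fails.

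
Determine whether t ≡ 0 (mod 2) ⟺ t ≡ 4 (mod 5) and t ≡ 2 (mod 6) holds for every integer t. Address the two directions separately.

The forward direction fails; the converse holds.

(→) This fails: t = 0 gives 0 ≡ 0 (mod 2) but 0 ≡ 0 (mod 5), so the conjunction on the right does not hold.

(←) Conversely, if t ≡ 4 (mod 5) and t ≡ 2 (mod 6), then by the Chinese remainder theorem t ≡ 14 (mod 30). Since 14 ≡ 0 (mod 2) and 2 ∣ 30, we get t ≡ 0 (mod 2).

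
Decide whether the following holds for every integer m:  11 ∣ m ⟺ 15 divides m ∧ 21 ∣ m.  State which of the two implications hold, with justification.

Both directions fail.

Forward direction. This fails: take m = 11. Certainly 11 ∣ 11, but 15 ∤ 11.

Converse. This fails: take m = 105. Both 15 ∣ 105 and 21 ∣ 105, yet 105 is not a multiple of 11 (since 105 = 9·11 + 6), so 11 ∤ 105.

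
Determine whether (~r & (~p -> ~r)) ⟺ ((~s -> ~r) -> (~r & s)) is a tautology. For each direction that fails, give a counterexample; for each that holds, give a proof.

(→) This fails. Under s = F, p = F, r = F, the left side is true but the right side is false.

(←) This fails. Under s = F, p = F, r = T, the left side is false but the right side is true.

Both directions fail.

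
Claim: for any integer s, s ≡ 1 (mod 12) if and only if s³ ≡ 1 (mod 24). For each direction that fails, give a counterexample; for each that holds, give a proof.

Only the converse holds.

(⇒) This fails: take s = 13. Then 13 ≡ 1 (mod 12), but 13³ = 2197 ≡ 13 (mod 24), not 1.

(⇐) Conversely, the residues r modulo 24 with r³ ≡ 1 (mod 24) are exactly {1}, and each is ≡ 1 (mod 12).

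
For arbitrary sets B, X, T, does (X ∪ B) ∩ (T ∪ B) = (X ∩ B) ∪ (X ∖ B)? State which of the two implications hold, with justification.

Both inclusions fail.

(⟹) This inclusion fails. Take B = {1}, X = ∅, T = ∅; then 1 ∈ (X ∪ B) ∩ (T ∪ B) but 1 ∉ (X ∩ B) ∪ (X ∖ B).

(⟸) This inclusion fails. Take B = ∅, X = {1}, T = ∅; then 1 ∈ (X ∩ B) ∪ (X ∖ B) but 1 ∉ (X ∪ B) ∩ (T ∪ B).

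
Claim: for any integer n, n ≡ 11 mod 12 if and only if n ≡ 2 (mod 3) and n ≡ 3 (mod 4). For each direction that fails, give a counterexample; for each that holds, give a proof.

Forward direction. Suppose n ≡ 11 (mod 12); write n = 12j + 11. Since 3 ∣ 12, reducing mod 3 gives n ≡ 11 ≡ 2 (mod 3); since 4 ∣ 12, reducing mod 4 gives n ≡ 11 ≡ 3 (mod 4).

Converse. If n ≡ 2 (mod 3) and n ≡ 3 (mod 4), then by the Chinese remainder theorem n ≡ 11 (mod 12). This is exactly n ≡ 11 (mod 12).

Both directions hold; the statement is true.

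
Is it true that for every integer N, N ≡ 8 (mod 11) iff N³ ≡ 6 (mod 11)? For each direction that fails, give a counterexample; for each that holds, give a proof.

The biconditional holds.

(→) Suppose N ≡ 8 (mod 11). Write N = 11j + 8. Then (11j + 8)³ = 1331j³ + 2904j² + 2112j + 512 = 11(121j³ + 264j² + 192j + 46) + 6, so N³ ≡ 6 (mod 11).

(←) Conversely, suppose N³ ≡ 6 (mod 11). The only residue r in {0, …, 10} with r³ ≡ 6 (mod 11) is r = 8, so N ≡ 8 (mod 11).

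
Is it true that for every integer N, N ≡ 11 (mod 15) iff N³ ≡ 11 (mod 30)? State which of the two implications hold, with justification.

Not equivalent: only (⇐) holds.

(⟸) The residues r modulo 30 with r³ ≡ 11 (mod 30) are exactly {11}, and each is ≡ 11 (mod 15).

(⟹) This fails: take N = 26. Then 26 ≡ 11 (mod 15), but 26³ = 17576 ≡ 26 (mod 30), not 11.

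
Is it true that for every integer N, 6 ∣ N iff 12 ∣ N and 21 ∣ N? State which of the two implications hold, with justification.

Forward direction. This fails: take N = 6. Certainly 6 ∣ 6, but 12 ∤ 6.

Converse. Suppose 12 ∣ N and 21 ∣ N. Any common multiple of 12 and 21 is a multiple of their lcm; here lcm(12, 21) = 12·21/gcd(12, 21) = 252/3 = 84, so 84 ∣ N. Since 6 ∣ 84, it follows that 6 ∣ N.

Not equivalent: only (⇐) holds.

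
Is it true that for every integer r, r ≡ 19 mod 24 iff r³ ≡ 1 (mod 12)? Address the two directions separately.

Both directions fail.

(⇒) This fails: take r = 19. Then 19 ≡ 19 (mod 24), but 19³ = 6859 ≡ 7 (mod 12), not 1.

(⇐) This fails: take r = 1. Then 1³ = 1 ≡ 1 (mod 12), yet 1 ≡ 1 (mod 24), not 19.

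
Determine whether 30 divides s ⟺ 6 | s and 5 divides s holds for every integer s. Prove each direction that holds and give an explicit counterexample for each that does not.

Both directions hold.

(⟸) Suppose 6 ∣ s and 5 ∣ s. Any common multiple of 6 and 5 is a multiple of their lcm; here gcd(6, 5) = 1, so lcm(6, 5) = 6·5 = 30, so 30 ∣ s.

(⟹) If 30 ∣ s, write s = 30q. Since 30 = 5·6, s = 6·(5q), so 6 ∣ s; and since 30 = 6·5, s = 5·(6q), so 5 ∣ s.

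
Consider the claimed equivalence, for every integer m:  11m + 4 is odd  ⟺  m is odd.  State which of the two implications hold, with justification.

Converse. Suppose m is odd; write m = 2j + 1. Then 11m + 4 = 11·(2j + 1) + 4 = 2·11j + 15, which is odd.

Forward direction. Suppose 11m + 4 is odd. Since 11 is odd, 11m and m have the same parity, so 11m + 4 ≡ m + 4 (mod 2). As 4 is even, 11m + 4 is odd exactly when m is odd. Thus m is odd.

Both directions hold.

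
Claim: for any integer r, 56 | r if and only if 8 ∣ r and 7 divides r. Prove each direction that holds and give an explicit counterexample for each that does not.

Forward direction. If 56 ∣ r, write r = 56q. Since 56 = 7·8, r = 8·(7q), so 8 ∣ r; and since 56 = 8·7, r = 7·(8q), so 7 ∣ r.

Converse. Suppose 8 ∣ r and 7 ∣ r. Any common multiple of 8 and 7 is a multiple of their lcm; here gcd(8, 7) = 1, so lcm(8, 7) = 8·7 = 56, so 56 ∣ r.

Both directions hold.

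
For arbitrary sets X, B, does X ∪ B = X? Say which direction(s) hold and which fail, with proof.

(⊆) fails; (⊇) holds.

(⊆) This inclusion fails. Take X = ∅, B = {1}; then 1 ∈ X ∪ B but 1 ∉ X.

(⊇) Let x ∈ X. Then either x ∈ X and x ∉ B; or x ∈ X ∩ B. In each case x ∈ X ∪ B, so X ⊆ X ∪ B.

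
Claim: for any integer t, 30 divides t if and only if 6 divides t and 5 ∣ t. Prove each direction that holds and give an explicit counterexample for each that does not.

(←) Suppose 6 ∣ t and 5 ∣ t. Any common multiple of 6 and 5 is a multiple of their lcm; here gcd(6, 5) = 1, so lcm(6, 5) = 6·5 = 30, so 30 ∣ t.

(→) If 30 ∣ t, write t = 30q. Since 30 = 5·6, t = 6·(5q), so 6 ∣ t; and since 30 = 6·5, t = 5·(6q), so 5 ∣ t.

The biconditional holds.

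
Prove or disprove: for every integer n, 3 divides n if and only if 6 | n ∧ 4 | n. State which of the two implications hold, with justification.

(←) Suppose 6 ∣ n and 4 ∣ n. Any common multiple of 6 and 4 is a multiple of their lcm; here lcm(6, 4) = 6·4/gcd(6, 4) = 24/2 = 12, so 12 ∣ n. Since 3 ∣ 12, it follows that 3 ∣ n.

(→) This fails: take n = 3. Certainly 3 ∣ 3, but 6 ∤ 3.

Only the reverse direction holds.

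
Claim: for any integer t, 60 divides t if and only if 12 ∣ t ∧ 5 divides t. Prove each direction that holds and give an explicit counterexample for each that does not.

Equivalent; both directions hold.

Forward direction. If 60 ∣ t, write t = 60q. Since 60 = 5·12, t = 12·(5q), so 12 ∣ t; and since 60 = 12·5, t = 5·(12q), so 5 ∣ t.

Converse. Suppose 12 ∣ t and 5 ∣ t. Any common multiple of 12 and 5 is a multiple of their lcm; here gcd(12, 5) = 1, so lcm(12, 5) = 12·5 = 60, so 60 ∣ t.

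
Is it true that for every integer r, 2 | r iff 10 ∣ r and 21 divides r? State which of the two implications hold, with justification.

[⇐] Suppose 10 ∣ r and 21 ∣ r. Any common multiple of 10 and 21 is a multiple of their lcm; here gcd(10, 21) = 1, so lcm(10, 21) = 10·21 = 210, so 210 ∣ r. Since 2 ∣ 210, it follows that 2 ∣ r.

[⇒] This fails: take r = 2. Certainly 2 ∣ 2, but 10 ∤ 2.

(⇒) fails; (⇐) holds.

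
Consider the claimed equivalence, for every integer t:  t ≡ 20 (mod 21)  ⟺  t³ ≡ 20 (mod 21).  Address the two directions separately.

Only the forward implication holds.

[⇐] This fails: take t = 5. Then 5³ = 125 ≡ 20 (mod 21), yet 5 ≡ 5 (mod 21), not 20.

[⇒] Suppose t ≡ 20 (mod 21). Write t = 21j + 20. Then (21j + 20)³ = 9261j³ + 26460j² + 25200j + 8000 = 21(441j³ + 1260j² + 1200j + 380) + 20, so t³ ≡ 20 (mod 21).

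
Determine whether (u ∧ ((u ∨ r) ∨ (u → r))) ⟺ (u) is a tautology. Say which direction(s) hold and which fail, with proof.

The biconditional holds.

(⟸) Assume the antecedent. If r is true, the antecedent forces (r = T, u = T), and u ∧ ((u ∨ r) ∨ (u → r)) holds there. If r is false, the antecedent forces (r = F, u = T), and u ∧ ((u ∨ r) ∨ (u → r)) holds there. Either way u ∧ ((u ∨ r) ∨ (u → r)) holds.

(⟹) Assume the antecedent. If r is true, the antecedent forces (r = T, u = T), and u holds there. If r is false, the antecedent forces (r = F, u = T), and u holds there. Either way u holds.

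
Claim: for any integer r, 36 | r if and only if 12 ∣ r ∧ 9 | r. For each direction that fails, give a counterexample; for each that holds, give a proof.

Both directions hold.

(←) Suppose 12 ∣ r and 9 ∣ r. Any common multiple of 12 and 9 is a multiple of their lcm; here lcm(12, 9) = 12·9/gcd(12, 9) = 108/3 = 36, so 36 ∣ r.

(→) If 36 ∣ r, write r = 36q. Since 36 = 3·12, r = 12·(3q), so 12 ∣ r; and since 36 = 4·9, r = 9·(4q), so 9 ∣ r.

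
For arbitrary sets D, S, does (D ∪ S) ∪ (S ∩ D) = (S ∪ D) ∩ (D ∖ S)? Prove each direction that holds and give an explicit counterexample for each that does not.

(⟹) This inclusion fails. Take D = ∅, S = {1}; then 1 ∈ (D ∪ S) ∪ (S ∩ D) but 1 ∉ (S ∪ D) ∩ (D ∖ S).

(⟸) Let x ∈ (S ∪ D) ∩ (D ∖ S). Then x ∈ D and x ∉ S, from which x ∈ (D ∪ S) ∪ (S ∩ D).

(⊆) fails; (⊇) holds.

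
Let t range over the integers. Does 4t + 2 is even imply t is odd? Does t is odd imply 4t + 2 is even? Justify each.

(⟹) This fails: take t = 4. Then 4t + 2 = 18, which is even, yet t = 4 is even, not odd.

(⟸) Suppose t is odd. Since 4 is even, 4t is even for every t, so 4t + 2 has the same parity as 2, which is even. Hence 4t + 2 is even.

The forward direction fails; the converse holds.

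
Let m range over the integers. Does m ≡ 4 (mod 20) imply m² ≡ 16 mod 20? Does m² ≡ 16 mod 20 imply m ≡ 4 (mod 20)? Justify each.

(←) This fails: take m = 6. Then 6² = 36 ≡ 16 (mod 20), yet 6 ≡ 6 (mod 20), not 4.

(→) Suppose m ≡ 4 (mod 20). Write m = 20j + 4. Then (20j + 4)² = 400j² + 160j + 16 = 20(20j² + 8j) + 16, so m² ≡ 16 (mod 20).

Not equivalent: only (⇒) holds.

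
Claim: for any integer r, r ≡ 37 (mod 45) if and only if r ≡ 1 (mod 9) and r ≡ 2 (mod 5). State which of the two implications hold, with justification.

Both directions hold.

(⟹) Suppose r ≡ 37 (mod 45); write r = 45j + 37. Since 9 ∣ 45, reducing mod 9 gives r ≡ 37 ≡ 1 (mod 9); since 5 ∣ 45, reducing mod 5 gives r ≡ 37 ≡ 2 (mod 5).

(⟸) Conversely, if r ≡ 1 (mod 9) and r ≡ 2 (mod 5), then by the Chinese remainder theorem r ≡ 37 (mod 45). This is exactly r ≡ 37 (mod 45).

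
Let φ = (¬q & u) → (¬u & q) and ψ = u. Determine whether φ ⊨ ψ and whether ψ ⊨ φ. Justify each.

[⇒] This fails. Under u = F, q = F, the left side is true but the right side is false.

[⇐] This fails. Under u = T, q = F, the left side is false but the right side is true.

(⇒) fails and (⇐) fails.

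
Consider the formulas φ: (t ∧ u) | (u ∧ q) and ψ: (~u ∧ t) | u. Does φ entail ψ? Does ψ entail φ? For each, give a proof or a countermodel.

(⟹) Assume the antecedent. If u is true, (~u ∧ t) | u reduces to true regardless of the other variables. If u is false, the antecedent cannot hold. Either way (~u ∧ t) | u holds.

(⟸) This fails. Under u = T, q = F, t = F, the left side is false but the right side is true.

The forward direction holds; the converse fails.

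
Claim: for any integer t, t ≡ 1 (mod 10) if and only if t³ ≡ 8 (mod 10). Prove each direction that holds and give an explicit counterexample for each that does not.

[⇒] This fails: take t = 1. Then 1 ≡ 1 (mod 10), but 1³ = 1 ≡ 1 (mod 10), not 8.

[⇐] This fails: take t = 2. Then 2³ = 8 ≡ 8 (mod 10), yet 2 ≡ 2 (mod 10), not 1.

Neither direction holds.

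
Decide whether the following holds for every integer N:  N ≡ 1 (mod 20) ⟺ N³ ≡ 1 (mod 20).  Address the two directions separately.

(⇒) Suppose N ≡ 1 (mod 20). Write N = 20j + 1. Then (20j + 1)³ = 8000j³ + 1200j² + 60j + 1 = 20(400j³ + 60j² + 3j) + 1, so N³ ≡ 1 (mod 20).

(⇐) Conversely, suppose N³ ≡ 1 (mod 20). The only residue r in {0, …, 19} with r³ ≡ 1 (mod 20) is r = 1, so N ≡ 1 (mod 20).

Both directions hold; the statement is true.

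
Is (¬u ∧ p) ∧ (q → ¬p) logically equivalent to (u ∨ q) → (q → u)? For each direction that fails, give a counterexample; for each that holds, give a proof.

Not equivalent: only (⇒) holds.

(⟹) Assume the antecedent. If q is true, the antecedent cannot hold. If q is false, (u ∨ q) → (q → u) reduces to true regardless of the other variables. Either way (u ∨ q) → (q → u) holds.

(⟸) This fails. Under q = F, p = F, u = F, the left side is false but the right side is true.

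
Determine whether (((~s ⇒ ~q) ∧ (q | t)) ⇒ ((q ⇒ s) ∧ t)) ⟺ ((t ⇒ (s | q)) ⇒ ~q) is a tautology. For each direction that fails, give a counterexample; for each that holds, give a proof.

Only the converse holds.

(⇒) This fails. Under s = F, q = T, t = F, the left side is true but the right side is false.

(⇐) Assume the antecedent. If s is true, the antecedent forces (s = T, q = F, t = F) or (s = T, q = F, t = T), and the consequent holds there. If s is false, the consequent reduces to true regardless of the other variables. Either way the consequent holds.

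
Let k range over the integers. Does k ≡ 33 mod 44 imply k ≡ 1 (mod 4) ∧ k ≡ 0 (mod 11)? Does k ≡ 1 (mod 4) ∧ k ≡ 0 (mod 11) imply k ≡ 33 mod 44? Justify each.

Both directions hold; the statement is true.

Forward direction. Suppose k ≡ 33 (mod 44); write k = 44j + 33. Since 4 ∣ 44, reducing mod 4 gives k ≡ 33 ≡ 1 (mod 4); since 11 ∣ 44, reducing mod 11 gives k ≡ 33 ≡ 0 (mod 11).

Converse. If k ≡ 1 (mod 4) and k ≡ 0 (mod 11), then by the Chinese remainder theorem k ≡ 33 (mod 44). This is exactly k ≡ 33 (mod 44).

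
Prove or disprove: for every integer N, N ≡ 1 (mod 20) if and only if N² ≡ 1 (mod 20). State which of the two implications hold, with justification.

(⇒) Suppose N ≡ 1 (mod 20). Write N = 20j + 1. Then (20j + 1)² = 400j² + 40j + 1 = 20(20j² + 2j) + 1, so N² ≡ 1 (mod 20).

(⇐) This fails: take N = 9. Then 9² = 81 ≡ 1 (mod 20), yet 9 ≡ 9 (mod 20), not 1.

The forward direction holds; the converse fails.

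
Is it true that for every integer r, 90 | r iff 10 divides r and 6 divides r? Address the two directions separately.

Only the forward implication holds.

(⇒) If 90 ∣ r, write r = 90q. Since 90 = 9·10, r = 10·(9q), so 10 ∣ r; and since 90 = 15·6, r = 6·(15q), so 6 ∣ r.

(⇐) This fails: take r = 30. Both 10 ∣ 30 and 6 ∣ 30, yet 30 is not a multiple of 90 (since 30 = 0·90 + 30), so 90 ∤ 30.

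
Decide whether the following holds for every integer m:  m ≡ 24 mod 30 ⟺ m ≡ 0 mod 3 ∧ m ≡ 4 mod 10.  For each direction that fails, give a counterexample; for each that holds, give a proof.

The biconditional holds.

[⇐] If m ≡ 0 (mod 3) and m ≡ 4 (mod 10), then by the Chinese remainder theorem m ≡ 24 (mod 30). This is exactly m ≡ 24 (mod 30).

[⇒] Suppose m ≡ 24 (mod 30); write m = 30j + 24. Since 3 ∣ 30, reducing mod 3 gives m ≡ 24 ≡ 0 (mod 3); since 10 ∣ 30, reducing mod 10 gives m ≡ 24 ≡ 4 (mod 10).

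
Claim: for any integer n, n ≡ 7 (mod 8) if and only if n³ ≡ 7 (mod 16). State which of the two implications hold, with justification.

Only the converse holds.

[⇒] This fails: take n = 15. Then 15 ≡ 7 (mod 8), but 15³ = 3375 ≡ 15 (mod 16), not 7.

[⇐] Conversely, the residues r modulo 16 with r³ ≡ 7 (mod 16) are exactly {7}, and each is ≡ 7 (mod 8).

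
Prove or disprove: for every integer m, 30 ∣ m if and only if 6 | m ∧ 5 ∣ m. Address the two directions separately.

(→) If 30 ∣ m, write m = 30q. Since 30 = 5·6, m = 6·(5q), so 6 ∣ m; and since 30 = 6·5, m = 5·(6q), so 5 ∣ m.

(←) Suppose 6 ∣ m and 5 ∣ m. Any common multiple of 6 and 5 is a multiple of their lcm; here gcd(6, 5) = 1, so lcm(6, 5) = 6·5 = 30, so 30 ∣ m.

Both directions hold.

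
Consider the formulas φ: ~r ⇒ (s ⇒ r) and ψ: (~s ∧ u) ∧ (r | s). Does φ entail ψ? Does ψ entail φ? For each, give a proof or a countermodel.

(⇒) fails; (⇐) holds.

(⟹) This fails. Under u = F, s = F, r = F, the left side is true but the right side is false.

(⟸) Assume the antecedent. If u is true, the antecedent forces (u = T, s = F, r = T), and ~r ⇒ (s ⇒ r) holds there. If u is false, the antecedent cannot hold. Either way ~r ⇒ (s ⇒ r) holds.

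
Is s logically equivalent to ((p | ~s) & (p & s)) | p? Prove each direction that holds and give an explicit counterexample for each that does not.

(⇒) This fails. Under s = T, p = F, the left side is true but the right side is false.

(⇐) This fails. Under s = F, p = T, the left side is false but the right side is true.

Neither implication holds.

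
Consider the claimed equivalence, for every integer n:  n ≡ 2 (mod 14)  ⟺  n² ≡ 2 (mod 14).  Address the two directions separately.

(→) This fails: take n = 2. Then 2 ≡ 2 (mod 14), but 2² = 4 ≡ 4 (mod 14), not 2.

(←) This fails: take n = 4. Then 4² = 16 ≡ 2 (mod 14), yet 4 ≡ 4 (mod 14), not 2.

Both directions fail.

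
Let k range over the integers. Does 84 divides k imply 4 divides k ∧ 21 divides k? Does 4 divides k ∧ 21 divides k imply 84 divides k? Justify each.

(⇒) If 84 ∣ k, write k = 84q. Since 84 = 21·4, k = 4·(21q), so 4 ∣ k; and since 84 = 4·21, k = 21·(4q), so 21 ∣ k.

(⇐) Suppose 4 ∣ k and 21 ∣ k. Any common multiple of 4 and 21 is a multiple of their lcm; here gcd(4, 21) = 1, so lcm(4, 21) = 4·21 = 84, so 84 ∣ k.

Both directions hold; the statement is true.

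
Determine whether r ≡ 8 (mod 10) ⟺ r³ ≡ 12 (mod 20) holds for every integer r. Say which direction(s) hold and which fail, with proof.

Both directions hold.

[⇒] Suppose r ≡ 8 (mod 10). Working modulo 20, r ∈ {8, 18}; for each such r, r³ ≡ 12 (mod 20).

[⇐] Conversely, the residues r modulo 20 with r³ ≡ 12 (mod 20) are exactly {8, 18}, and each is ≡ 8 (mod 10).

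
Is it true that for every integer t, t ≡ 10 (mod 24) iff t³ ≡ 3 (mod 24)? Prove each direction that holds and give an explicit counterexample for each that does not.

(⇒) This fails: take t = 10. Then 10 ≡ 10 (mod 24), but 10³ = 1000 ≡ 16 (mod 24), not 3.

(⇐) This fails: take t = 3. Then 3³ = 27 ≡ 3 (mod 24), yet 3 ≡ 3 (mod 24), not 10.

Neither implication holds.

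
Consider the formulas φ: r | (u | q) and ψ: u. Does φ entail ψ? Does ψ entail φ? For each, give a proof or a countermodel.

[⇒] This fails. Under r = T, q = F, u = F, the left side is true but the right side is false.

[⇐] Assume the antecedent. If r is true, r | (u | q) reduces to true regardless of the other variables. If r is false, the antecedent forces (r = F, q = F, u = T) or (r = F, q = T, u = T), and r | (u | q) holds there. Either way r | (u | q) holds.

(⇒) fails; (⇐) holds.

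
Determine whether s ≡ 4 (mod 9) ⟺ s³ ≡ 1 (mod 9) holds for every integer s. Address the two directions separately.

(⇒) holds; (⇐) fails.

(⟹) Suppose s ≡ 4 (mod 9). Write s = 9j + 4. Then (9j + 4)³ = 729j³ + 972j² + 432j + 64 = 9(81j³ + 108j² + 48j + 7) + 1, so s³ ≡ 1 (mod 9).

(⟸) This fails: take s = 1. Then 1³ = 1 ≡ 1 (mod 9), yet 1 ≡ 1 (mod 9), not 4.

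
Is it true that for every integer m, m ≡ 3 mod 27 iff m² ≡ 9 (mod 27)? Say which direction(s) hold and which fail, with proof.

(⇒) holds; (⇐) fails.

(⇒) Suppose m ≡ 3 mod 27. Write m = 27j + 3. Then (27j + 3)² = 729j² + 162j + 9 = 27(27j² + 6j) + 9, so m² ≡ 9 (mod 27).

(⇐) This fails: take m = 6. Then 6² = 36 ≡ 9 (mod 27), yet 6 ≡ 6 (mod 27), not 3.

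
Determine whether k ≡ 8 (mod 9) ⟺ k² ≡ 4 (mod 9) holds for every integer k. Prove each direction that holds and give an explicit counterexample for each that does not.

(⇒) fails and (⇐) fails.

(⇒) This fails: take k = 8. Then 8 ≡ 8 (mod 9), but 8² = 64 ≡ 1 (mod 9), not 4.

(⇐) This fails: take k = 2. Then 2² = 4 ≡ 4 (mod 9), yet 2 ≡ 2 (mod 9), not 8.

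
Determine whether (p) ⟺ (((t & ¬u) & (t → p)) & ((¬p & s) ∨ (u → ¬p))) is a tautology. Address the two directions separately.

Only the reverse direction holds.

(⟹) This fails. Under t = F, p = T, s = F, u = F, the left side is true but the right side is false.

(⟸) Assume the antecedent. If t is true, the antecedent forces (t = T, p = T, s = F, u = F) or (t = T, p = T, s = T, u = F), and p holds there. If t is false, the antecedent cannot hold. Either way p holds.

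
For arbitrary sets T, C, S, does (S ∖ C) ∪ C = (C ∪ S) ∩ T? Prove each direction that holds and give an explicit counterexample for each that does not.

(⊆) This inclusion fails. Take T = ∅, C = {1}, S = ∅; then 1 ∈ (S ∖ C) ∪ C but 1 ∉ (C ∪ S) ∩ T.

(⊇) Let x ∈ (C ∪ S) ∩ T. Then either x ∈ T ∩ C and x ∉ S; or x ∈ T ∩ S and x ∉ C; or x ∈ T ∩ C ∩ S. In each case x ∈ (S ∖ C) ∪ C, so (C ∪ S) ∩ T ⊆ (S ∖ C) ∪ C.

The sets are not equal: only the reverse inclusion holds.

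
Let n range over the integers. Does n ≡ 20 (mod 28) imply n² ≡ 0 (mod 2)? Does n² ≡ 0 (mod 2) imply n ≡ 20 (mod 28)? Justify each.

Only the forward direction holds.

(⟹) Suppose n ≡ 20 (mod 28). Then n² ≡ 20² = 400 (mod 28), and since 2 ∣ 28, also n² ≡ 0 (mod 2).

(⟸) This fails: take n = 0. Then 0² = 0 ≡ 0 (mod 2), yet 0 ≡ 0 (mod 28), not 20.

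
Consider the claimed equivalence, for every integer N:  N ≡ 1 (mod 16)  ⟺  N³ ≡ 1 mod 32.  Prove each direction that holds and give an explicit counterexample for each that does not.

Not equivalent: only (⇐) holds.

[⇒] This fails: take N = 17. Then 17 ≡ 1 (mod 16), but 17³ = 4913 ≡ 17 (mod 32), not 1.

[⇐] Conversely, the residues r modulo 32 with r³ ≡ 1 (mod 32) are exactly {1}, and each is ≡ 1 (mod 16).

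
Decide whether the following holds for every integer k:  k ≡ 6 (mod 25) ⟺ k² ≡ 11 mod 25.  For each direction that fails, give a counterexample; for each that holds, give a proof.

(←) This fails: take k = 19. Then 19² = 361 ≡ 11 (mod 25), yet 19 ≡ 19 (mod 25), not 6.

(→) Suppose k ≡ 6 (mod 25). Write k = 25j + 6. Then (25j + 6)² = 625j² + 300j + 36 = 25(25j² + 12j + 1) + 11, so k² ≡ 11 (mod 25).

Only the forward implication holds.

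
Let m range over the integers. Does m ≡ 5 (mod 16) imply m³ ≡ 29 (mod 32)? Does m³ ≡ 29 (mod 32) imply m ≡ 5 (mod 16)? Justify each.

Only the reverse direction holds.

(⟸) The residues r modulo 32 with r³ ≡ 29 (mod 32) are exactly {5}, and each is ≡ 5 (mod 16).

(⟹) This fails: take m = 21. Then 21 ≡ 5 (mod 16), but 21³ = 9261 ≡ 13 (mod 32), not 29.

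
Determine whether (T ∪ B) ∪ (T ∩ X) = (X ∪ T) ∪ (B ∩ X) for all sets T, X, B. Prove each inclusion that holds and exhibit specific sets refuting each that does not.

(⟹) This inclusion fails. Take T = ∅, X = ∅, B = {1}; then 1 ∈ (T ∪ B) ∪ (T ∩ X) but 1 ∉ (X ∪ T) ∪ (B ∩ X).

(⟸) This inclusion fails. Take T = ∅, X = {1}, B = ∅; then 1 ∈ (X ∪ T) ∪ (B ∩ X) but 1 ∉ (T ∪ B) ∪ (T ∩ X).

Both inclusions fail.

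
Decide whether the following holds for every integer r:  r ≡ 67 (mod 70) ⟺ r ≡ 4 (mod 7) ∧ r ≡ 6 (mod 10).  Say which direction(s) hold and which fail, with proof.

(⇒) This fails: r = 67 gives 67 ≡ 67 (mod 70) but 67 ≡ 7 (mod 10), so the conjunction on the right does not hold.

(⇐) This fails: r = 46 satisfies both congruences on the right (46 ≡ 4 mod 7 and 46 ≡ 6 mod 10) yet 46 ≡ 46 (mod 70), not 67.

Neither direction holds.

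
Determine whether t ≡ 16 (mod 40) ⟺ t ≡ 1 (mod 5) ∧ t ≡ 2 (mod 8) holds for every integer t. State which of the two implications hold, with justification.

(→) This fails: t = 16 gives 16 ≡ 16 (mod 40) but 16 ≡ 0 (mod 8), so the conjunction on the right does not hold.

(←) This fails: t = 26 satisfies both congruences on the right (26 ≡ 1 mod 5 and 26 ≡ 2 mod 8) yet 26 ≡ 26 (mod 40), not 16.

Neither direction holds.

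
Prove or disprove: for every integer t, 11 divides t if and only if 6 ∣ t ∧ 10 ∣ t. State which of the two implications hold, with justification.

Neither implication holds.

[⇒] This fails: take t = 11. Certainly 11 ∣ 11, but 6 ∤ 11.

[⇐] This fails: take t = 30. Both 6 ∣ 30 and 10 ∣ 30, yet 30 is not a multiple of 11 (since 30 = 2·11 + 8), so 11 ∤ 30.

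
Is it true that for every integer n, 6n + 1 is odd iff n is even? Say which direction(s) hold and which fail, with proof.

(→) This fails: take n = 5. Then 6n + 1 = 31, which is odd, yet n = 5 is odd, not even.

(←) Suppose n is even. Since 6 is even, 6n is even for every n, so 6n + 1 has the same parity as 1, which is odd. Hence 6n + 1 is odd.

Not equivalent: only (⇐) holds.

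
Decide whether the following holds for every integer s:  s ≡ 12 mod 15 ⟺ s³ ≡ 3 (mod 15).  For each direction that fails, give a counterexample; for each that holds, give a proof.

Both directions hold; the statement is true.

(⟹) Suppose s ≡ 12 mod 15. Write s = 15j + 12. Then (15j + 12)³ = 3375j³ + 8100j² + 6480j + 1728 = 15(225j³ + 540j² + 432j + 115) + 3, so s³ ≡ 3 (mod 15).

(⟸) Conversely, suppose s³ ≡ 3 (mod 15). The only residue r in {0, …, 14} with r³ ≡ 3 (mod 15) is r = 12, so s ≡ 12 (mod 15).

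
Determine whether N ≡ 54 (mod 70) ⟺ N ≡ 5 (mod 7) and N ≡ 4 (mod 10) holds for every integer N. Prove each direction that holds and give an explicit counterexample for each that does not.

Forward direction. Suppose N ≡ 54 (mod 70); write N = 70j + 54. Since 7 ∣ 70, reducing mod 7 gives N ≡ 54 ≡ 5 (mod 7); since 10 ∣ 70, reducing mod 10 gives N ≡ 54 ≡ 4 (mod 10).

Converse. If N ≡ 5 (mod 7) and N ≡ 4 (mod 10), then by the Chinese remainder theorem N ≡ 54 (mod 70). This is exactly N ≡ 54 (mod 70).

Both directions hold.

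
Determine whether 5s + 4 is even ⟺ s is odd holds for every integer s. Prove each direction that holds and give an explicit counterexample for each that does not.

(→) This fails: s = 6 gives 5s + 4 = 34, which is even, but 6 is even, not odd.

(←) This also fails: s = 5 is odd, but 5s + 4 = 29 is odd, not even.

Neither implication holds.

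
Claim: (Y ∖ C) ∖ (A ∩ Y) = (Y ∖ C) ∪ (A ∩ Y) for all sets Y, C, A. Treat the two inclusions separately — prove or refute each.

(⟹) Let x ∈ (Y ∖ C) ∖ (A ∩ Y). Then x ∈ Y and x ∉ C, A, from which x ∈ (Y ∖ C) ∪ (A ∩ Y).

(⟸) This inclusion fails. Take Y = {1}, C = ∅, A = {1}; then 1 ∈ (Y ∖ C) ∪ (A ∩ Y) but 1 ∉ (Y ∖ C) ∖ (A ∩ Y).

The sets are not equal: only the forward inclusion holds.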